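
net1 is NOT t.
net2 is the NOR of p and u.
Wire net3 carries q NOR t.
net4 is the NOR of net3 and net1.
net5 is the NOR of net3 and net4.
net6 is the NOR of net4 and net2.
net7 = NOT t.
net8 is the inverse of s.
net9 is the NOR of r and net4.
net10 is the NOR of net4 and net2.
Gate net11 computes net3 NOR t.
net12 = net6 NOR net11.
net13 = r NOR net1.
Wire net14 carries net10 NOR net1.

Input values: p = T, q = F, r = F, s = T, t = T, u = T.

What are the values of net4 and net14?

net4 = T, net14 = T

net1 = NOT t = NOT T = F
net2 = p NOR u = T NOR T = F
net3 = q NOR t = F NOR T = F
net4 = net3 NOR net1 = F NOR F = T
net10 = net4 NOR net2 = T NOR F = F
net14 = net10 NOR net1 = F NOR F = T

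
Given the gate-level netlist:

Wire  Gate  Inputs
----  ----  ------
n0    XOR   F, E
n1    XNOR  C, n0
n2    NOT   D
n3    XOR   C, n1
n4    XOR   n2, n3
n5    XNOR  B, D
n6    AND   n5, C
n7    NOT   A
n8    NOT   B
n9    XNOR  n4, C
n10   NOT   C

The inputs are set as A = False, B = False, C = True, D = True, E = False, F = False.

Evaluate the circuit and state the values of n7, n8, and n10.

n7 = NOT A = NOT False = True
n8 = NOT B = NOT False = True
n10 = NOT C = NOT True = False

n7 = True  n8 = True  n10 = False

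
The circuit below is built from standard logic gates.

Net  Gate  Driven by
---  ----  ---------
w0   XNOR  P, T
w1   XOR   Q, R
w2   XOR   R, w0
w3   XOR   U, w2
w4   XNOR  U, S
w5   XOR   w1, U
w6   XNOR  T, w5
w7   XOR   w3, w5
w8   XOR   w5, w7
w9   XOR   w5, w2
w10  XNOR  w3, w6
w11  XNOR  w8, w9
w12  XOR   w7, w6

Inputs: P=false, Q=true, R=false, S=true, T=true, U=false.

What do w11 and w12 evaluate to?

w11 = false, w12 = false

w0 = P XNOR T = false XNOR true = false
w1 = Q XOR R = true XOR false = true
w2 = R XOR w0 = false XOR false = false
w3 = U XOR w2 = false XOR false = false
w5 = w1 XOR U = true XOR false = true
w6 = T XNOR w5 = true XNOR true = true
w7 = w3 XOR w5 = false XOR true = true
w8 = w5 XOR w7 = true XOR true = false
w9 = w5 XOR w2 = true XOR false = true
w11 = w8 XNOR w9 = false XNOR true = false
w12 = w7 XOR w6 = true XOR true = false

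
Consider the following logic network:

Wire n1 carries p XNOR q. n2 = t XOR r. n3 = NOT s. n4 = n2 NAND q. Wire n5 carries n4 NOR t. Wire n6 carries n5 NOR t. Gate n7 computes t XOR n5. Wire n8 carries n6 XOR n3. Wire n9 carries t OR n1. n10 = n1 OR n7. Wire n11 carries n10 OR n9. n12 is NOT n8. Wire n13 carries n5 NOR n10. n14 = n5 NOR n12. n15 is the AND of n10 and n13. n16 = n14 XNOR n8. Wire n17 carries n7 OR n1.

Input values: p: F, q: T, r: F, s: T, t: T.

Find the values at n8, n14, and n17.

n8 = F, n14 = F, n17 = T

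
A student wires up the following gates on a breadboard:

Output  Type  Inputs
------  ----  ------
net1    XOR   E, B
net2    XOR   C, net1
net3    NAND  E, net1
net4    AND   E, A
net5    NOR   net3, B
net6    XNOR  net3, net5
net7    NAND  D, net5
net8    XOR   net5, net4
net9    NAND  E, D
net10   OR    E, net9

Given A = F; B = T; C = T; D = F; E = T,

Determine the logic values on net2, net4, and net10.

net2 = T; net4 = F; net10 = T

net1 = E XOR B = T XOR T = F
net2 = C XOR net1 = T XOR F = T
net4 = E AND A = T AND F = F
net9 = E NAND D = T NAND F = T
net10 = E OR net9 = T OR T = T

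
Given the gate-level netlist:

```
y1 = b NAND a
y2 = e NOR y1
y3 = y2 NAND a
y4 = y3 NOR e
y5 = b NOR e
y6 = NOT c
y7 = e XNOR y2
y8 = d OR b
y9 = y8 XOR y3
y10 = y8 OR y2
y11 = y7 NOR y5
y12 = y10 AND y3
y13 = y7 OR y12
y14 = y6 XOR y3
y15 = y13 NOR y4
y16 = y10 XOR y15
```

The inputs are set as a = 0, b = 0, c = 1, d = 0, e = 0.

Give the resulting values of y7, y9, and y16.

y7 = 1, y9 = 1, y16 = 0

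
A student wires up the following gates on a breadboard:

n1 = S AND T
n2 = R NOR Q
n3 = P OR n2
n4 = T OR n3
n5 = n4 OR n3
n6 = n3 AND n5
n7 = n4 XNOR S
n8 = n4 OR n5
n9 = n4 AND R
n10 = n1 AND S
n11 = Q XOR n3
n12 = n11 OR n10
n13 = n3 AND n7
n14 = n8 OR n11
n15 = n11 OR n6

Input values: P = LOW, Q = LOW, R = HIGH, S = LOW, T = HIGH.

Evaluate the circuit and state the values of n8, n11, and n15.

n8 = HIGH  n11 = LOW  n15 = LOW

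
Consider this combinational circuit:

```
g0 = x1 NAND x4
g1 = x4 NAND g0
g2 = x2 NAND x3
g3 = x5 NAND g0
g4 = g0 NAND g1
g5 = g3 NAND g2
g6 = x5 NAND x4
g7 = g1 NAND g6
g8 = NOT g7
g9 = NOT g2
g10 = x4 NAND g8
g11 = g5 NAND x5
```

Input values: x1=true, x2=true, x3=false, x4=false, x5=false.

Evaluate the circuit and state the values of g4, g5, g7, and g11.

g4 = false  g5 = false  g7 = false  g11 = true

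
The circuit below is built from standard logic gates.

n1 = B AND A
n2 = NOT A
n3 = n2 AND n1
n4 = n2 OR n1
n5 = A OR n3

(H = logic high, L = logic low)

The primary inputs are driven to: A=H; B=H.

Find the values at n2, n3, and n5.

n2 = L  n3 = L  n5 = H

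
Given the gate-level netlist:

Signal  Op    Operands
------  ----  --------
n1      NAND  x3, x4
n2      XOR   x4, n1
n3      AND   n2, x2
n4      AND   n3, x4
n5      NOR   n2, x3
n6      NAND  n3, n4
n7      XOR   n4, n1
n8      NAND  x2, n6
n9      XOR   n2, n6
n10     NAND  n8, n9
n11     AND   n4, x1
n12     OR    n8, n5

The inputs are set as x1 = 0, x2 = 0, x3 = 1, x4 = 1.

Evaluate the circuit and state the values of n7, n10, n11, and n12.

n7 = 0  n10 = 1  n11 = 0  n12 = 1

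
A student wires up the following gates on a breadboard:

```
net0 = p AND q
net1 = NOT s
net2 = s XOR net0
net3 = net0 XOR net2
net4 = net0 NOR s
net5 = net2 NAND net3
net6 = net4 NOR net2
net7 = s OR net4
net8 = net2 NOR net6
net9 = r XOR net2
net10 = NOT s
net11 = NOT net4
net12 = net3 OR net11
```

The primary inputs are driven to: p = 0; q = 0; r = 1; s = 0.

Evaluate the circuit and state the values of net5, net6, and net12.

net0 = p AND q = 0 AND 0 = 0
net2 = s XOR net0 = 0 XOR 0 = 0
net3 = net0 XOR net2 = 0 XOR 0 = 0
net4 = net0 NOR s = 0 NOR 0 = 1
net5 = net2 NAND net3 = 0 NAND 0 = 1
net6 = net4 NOR net2 = 1 NOR 0 = 0
net11 = NOT net4 = NOT 1 = 0
net12 = net3 OR net11 = 0 OR 0 = 0

net5 = 1, net6 = 0, net12 = 0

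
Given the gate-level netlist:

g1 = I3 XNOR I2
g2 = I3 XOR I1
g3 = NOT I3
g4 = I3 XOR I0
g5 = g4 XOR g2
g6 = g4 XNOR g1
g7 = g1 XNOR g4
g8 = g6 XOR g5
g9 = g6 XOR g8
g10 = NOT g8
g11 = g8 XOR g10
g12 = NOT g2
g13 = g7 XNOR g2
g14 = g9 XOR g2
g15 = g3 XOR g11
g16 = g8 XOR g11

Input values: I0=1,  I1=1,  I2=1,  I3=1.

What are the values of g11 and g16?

g1 = I3 XNOR I2 = 1 XNOR 1 = 1
g2 = I3 XOR I1 = 1 XOR 1 = 0
g4 = I3 XOR I0 = 1 XOR 1 = 0
g5 = g4 XOR g2 = 0 XOR 0 = 0
g6 = g4 XNOR g1 = 0 XNOR 1 = 0
g8 = g6 XOR g5 = 0 XOR 0 = 0
g10 = NOT g8 = NOT 0 = 1
g11 = g8 XOR g10 = 0 XOR 1 = 1
g16 = g8 XOR g11 = 0 XOR 1 = 1

g11 = 1  g16 = 1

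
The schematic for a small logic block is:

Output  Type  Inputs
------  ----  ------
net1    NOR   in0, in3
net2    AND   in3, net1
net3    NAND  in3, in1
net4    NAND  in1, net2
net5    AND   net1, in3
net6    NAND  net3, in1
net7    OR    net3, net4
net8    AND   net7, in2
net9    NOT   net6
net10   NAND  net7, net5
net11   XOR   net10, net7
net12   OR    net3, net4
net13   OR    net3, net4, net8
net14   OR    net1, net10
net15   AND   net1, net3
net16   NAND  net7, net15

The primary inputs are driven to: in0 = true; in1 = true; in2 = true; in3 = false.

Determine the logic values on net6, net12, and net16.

net6 = false, net12 = true, net16 = true

net1 = in0 NOR in3 = true NOR false = false
net2 = in3 AND net1 = false AND false = false
net3 = in3 NAND in1 = false NAND true = true
net4 = in1 NAND net2 = true NAND false = true
net6 = net3 NAND in1 = true NAND true = false
net7 = net3 OR net4 = true OR true = true
net12 = net3 OR net4 = true OR true = true
net15 = net1 AND net3 = false AND true = false
net16 = net7 NAND net15 = true NAND false = true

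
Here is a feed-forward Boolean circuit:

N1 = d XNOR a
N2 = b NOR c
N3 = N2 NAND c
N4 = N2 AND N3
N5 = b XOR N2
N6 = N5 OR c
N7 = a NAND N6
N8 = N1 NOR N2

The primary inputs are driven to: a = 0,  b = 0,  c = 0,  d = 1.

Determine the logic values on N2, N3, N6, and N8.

N1 = d XNOR a = 1 XNOR 0 = 0
N2 = b NOR c = 0 NOR 0 = 1
N3 = N2 NAND c = 1 NAND 0 = 1
N5 = b XOR N2 = 0 XOR 1 = 1
N6 = N5 OR c = 1 OR 0 = 1
N8 = N1 NOR N2 = 0 NOR 1 = 0

N2 = 1, N3 = 1, N6 = 1, N8 = 0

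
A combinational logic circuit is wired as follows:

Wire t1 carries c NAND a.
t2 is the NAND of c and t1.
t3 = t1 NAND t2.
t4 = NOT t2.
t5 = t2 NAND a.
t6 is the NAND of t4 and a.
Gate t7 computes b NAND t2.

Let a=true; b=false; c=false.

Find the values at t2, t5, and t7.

t1 = c NAND a = false NAND true = true
t2 = c NAND t1 = false NAND true = true
t5 = t2 NAND a = true NAND true = false
t7 = b NAND t2 = false NAND true = true

t2 = true, t5 = false, t7 = true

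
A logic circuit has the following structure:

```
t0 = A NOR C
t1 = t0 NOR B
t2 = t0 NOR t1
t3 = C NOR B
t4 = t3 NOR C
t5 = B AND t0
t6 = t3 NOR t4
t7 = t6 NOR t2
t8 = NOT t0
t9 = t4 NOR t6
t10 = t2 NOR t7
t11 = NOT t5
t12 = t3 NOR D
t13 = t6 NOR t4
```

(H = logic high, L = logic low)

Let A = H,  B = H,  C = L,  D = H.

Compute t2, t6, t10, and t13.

t2 = H, t6 = L, t10 = L, t13 = L

t0 = A NOR C = H NOR L = L
t1 = t0 NOR B = L NOR H = L
t2 = t0 NOR t1 = L NOR L = H
t3 = C NOR B = L NOR H = L
t4 = t3 NOR C = L NOR L = H
t6 = t3 NOR t4 = L NOR H = L
t7 = t6 NOR t2 = L NOR H = L
t10 = t2 NOR t7 = H NOR L = L
t13 = t6 NOR t4 = L NOR H = L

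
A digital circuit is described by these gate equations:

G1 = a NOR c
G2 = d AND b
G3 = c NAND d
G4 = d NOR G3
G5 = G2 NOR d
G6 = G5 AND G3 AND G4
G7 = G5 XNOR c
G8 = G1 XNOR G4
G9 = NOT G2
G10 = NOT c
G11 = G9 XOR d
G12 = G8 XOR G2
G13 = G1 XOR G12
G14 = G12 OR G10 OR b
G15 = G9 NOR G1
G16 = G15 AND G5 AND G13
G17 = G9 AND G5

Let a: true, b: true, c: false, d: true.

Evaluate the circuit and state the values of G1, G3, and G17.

G1 = a NOR c = true NOR false = false
G2 = d AND b = true AND true = true
G3 = c NAND d = false NAND true = true
G5 = G2 NOR d = true NOR true = false
G9 = NOT G2 = NOT true = false
G17 = G9 AND G5 = false AND false = false

G1 = false, G3 = true, G17 = false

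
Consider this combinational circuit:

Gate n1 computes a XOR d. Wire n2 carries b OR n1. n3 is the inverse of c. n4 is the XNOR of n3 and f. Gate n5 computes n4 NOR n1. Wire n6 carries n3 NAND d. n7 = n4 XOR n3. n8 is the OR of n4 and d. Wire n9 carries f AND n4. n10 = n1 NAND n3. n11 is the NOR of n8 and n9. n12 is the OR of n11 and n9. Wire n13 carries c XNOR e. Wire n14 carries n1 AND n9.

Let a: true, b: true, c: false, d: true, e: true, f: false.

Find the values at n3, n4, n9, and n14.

n3 = true, n4 = false, n9 = false, n14 = false

n1 = a XOR d = true XOR true = false
n3 = NOT c = NOT false = true
n4 = n3 XNOR f = true XNOR false = false
n9 = f AND n4 = false AND false = false
n14 = n1 AND n9 = false AND false = false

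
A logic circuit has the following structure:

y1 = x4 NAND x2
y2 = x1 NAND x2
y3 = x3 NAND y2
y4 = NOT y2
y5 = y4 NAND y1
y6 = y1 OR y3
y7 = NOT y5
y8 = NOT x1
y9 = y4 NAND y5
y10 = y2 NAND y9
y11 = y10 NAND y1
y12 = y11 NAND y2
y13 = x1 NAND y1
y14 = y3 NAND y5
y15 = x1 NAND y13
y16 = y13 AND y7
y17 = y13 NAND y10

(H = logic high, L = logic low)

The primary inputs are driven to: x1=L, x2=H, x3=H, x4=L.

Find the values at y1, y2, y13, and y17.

y1 = H, y2 = H, y13 = H, y17 = H

y1 = x4 NAND x2 = L NAND H = H
y2 = x1 NAND x2 = L NAND H = H
y4 = NOT y2 = NOT H = L
y5 = y4 NAND y1 = L NAND H = H
y9 = y4 NAND y5 = L NAND H = H
y10 = y2 NAND y9 = H NAND H = L
y13 = x1 NAND y1 = L NAND H = H
y17 = y13 NAND y10 = H NAND L = H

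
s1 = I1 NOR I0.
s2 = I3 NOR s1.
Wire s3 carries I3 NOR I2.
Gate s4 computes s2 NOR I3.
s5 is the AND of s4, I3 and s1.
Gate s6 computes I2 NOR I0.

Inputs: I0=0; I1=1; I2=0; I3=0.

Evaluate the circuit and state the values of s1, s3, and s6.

s1 = 0, s3 = 1, s6 = 1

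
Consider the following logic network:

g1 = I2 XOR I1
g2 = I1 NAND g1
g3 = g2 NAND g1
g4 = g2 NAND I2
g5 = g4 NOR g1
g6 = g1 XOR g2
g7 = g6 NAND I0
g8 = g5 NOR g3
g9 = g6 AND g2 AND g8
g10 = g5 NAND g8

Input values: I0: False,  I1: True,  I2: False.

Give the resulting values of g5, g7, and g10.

g5 = False, g7 = True, g10 = True

g1 = I2 XOR I1 = False XOR True = True
g2 = I1 NAND g1 = True NAND True = False
g3 = g2 NAND g1 = False NAND True = True
g4 = g2 NAND I2 = False NAND False = True
g5 = g4 NOR g1 = True NOR True = False
g6 = g1 XOR g2 = True XOR False = True
g7 = g6 NAND I0 = True NAND False = True
g8 = g5 NOR g3 = False NOR True = False
g10 = g5 NAND g8 = False NAND False = True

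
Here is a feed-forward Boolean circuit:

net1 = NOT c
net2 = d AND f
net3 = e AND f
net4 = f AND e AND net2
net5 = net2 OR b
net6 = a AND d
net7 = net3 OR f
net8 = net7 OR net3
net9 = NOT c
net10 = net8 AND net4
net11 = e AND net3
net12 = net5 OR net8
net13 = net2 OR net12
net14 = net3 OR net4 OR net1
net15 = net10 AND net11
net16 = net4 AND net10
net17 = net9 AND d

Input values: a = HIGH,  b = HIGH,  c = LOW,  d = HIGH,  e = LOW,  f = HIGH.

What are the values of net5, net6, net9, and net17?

net5 = HIGH  net6 = HIGH  net9 = HIGH  net17 = HIGH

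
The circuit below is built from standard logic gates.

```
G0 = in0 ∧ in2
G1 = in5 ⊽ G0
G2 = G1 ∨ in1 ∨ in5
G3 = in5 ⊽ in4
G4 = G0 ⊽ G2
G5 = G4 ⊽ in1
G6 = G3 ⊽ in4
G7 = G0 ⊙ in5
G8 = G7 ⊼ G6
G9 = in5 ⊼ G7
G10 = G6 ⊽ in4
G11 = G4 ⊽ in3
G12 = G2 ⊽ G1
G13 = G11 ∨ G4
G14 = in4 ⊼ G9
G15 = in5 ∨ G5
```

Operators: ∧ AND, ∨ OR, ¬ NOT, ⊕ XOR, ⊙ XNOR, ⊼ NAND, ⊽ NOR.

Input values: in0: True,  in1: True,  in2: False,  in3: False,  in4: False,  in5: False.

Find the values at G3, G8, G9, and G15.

G3 = True; G8 = True; G9 = True; G15 = False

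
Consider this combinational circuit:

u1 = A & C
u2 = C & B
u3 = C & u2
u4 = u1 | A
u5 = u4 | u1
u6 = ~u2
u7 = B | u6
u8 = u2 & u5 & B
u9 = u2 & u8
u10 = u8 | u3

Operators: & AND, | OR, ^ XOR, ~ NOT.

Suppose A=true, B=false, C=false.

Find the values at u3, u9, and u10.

u3 = false, u9 = false, u10 = false

u1 = A AND C = true AND false = false
u2 = C AND B = false AND false = false
u3 = C AND u2 = false AND false = false
u4 = u1 OR A = false OR true = true
u5 = u4 OR u1 = true OR false = true
u8 = u2 AND u5 AND B = false AND true AND false = false
u9 = u2 AND u8 = false AND false = false
u10 = u8 OR u3 = false OR false = false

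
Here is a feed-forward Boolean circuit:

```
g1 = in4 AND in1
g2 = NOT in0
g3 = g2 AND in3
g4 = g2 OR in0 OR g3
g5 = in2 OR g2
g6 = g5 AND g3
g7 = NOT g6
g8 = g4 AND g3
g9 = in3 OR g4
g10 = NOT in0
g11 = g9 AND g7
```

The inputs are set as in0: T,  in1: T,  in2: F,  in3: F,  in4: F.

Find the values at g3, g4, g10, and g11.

g3 = F, g4 = T, g10 = F, g11 = T

g2 = NOT in0 = NOT T = F
g3 = g2 AND in3 = F AND F = F
g4 = g2 OR in0 OR g3 = F OR T OR F = T
g5 = in2 OR g2 = F OR F = F
g6 = g5 AND g3 = F AND F = F
g7 = NOT g6 = NOT F = T
g9 = in3 OR g4 = F OR T = T
g10 = NOT in0 = NOT T = F
g11 = g9 AND g7 = T AND T = T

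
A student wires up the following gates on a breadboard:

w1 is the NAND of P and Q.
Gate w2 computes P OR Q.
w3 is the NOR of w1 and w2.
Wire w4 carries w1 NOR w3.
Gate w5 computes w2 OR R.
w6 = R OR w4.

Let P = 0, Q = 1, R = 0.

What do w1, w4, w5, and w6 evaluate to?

w1 = 1; w4 = 0; w5 = 1; w6 = 0

w1 = P NAND Q = 0 NAND 1 = 1
w2 = P OR Q = 0 OR 1 = 1
w3 = w1 NOR w2 = 1 NOR 1 = 0
w4 = w1 NOR w3 = 1 NOR 0 = 0
w5 = w2 OR R = 1 OR 0 = 1
w6 = R OR w4 = 0 OR 0 = 0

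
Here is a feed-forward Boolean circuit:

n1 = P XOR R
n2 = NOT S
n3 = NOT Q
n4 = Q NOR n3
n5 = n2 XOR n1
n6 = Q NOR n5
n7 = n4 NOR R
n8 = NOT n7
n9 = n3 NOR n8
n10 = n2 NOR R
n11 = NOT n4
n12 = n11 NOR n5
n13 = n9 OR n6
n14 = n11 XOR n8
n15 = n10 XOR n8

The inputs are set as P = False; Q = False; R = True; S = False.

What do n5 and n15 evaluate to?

n5 = False  n15 = True

n1 = P XOR R = False XOR True = True
n2 = NOT S = NOT False = True
n3 = NOT Q = NOT False = True
n4 = Q NOR n3 = False NOR True = False
n5 = n2 XOR n1 = True XOR True = False
n7 = n4 NOR R = False NOR True = False
n8 = NOT n7 = NOT False = True
n10 = n2 NOR R = True NOR True = False
n15 = n10 XOR n8 = False XOR True = True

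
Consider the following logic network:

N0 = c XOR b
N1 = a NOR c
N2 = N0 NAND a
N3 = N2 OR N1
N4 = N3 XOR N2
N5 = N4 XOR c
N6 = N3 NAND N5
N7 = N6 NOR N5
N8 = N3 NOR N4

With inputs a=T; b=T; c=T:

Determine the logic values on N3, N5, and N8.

N0 = c XOR b = T XOR T = F
N1 = a NOR c = T NOR T = F
N2 = N0 NAND a = F NAND T = T
N3 = N2 OR N1 = T OR F = T
N4 = N3 XOR N2 = T XOR T = F
N5 = N4 XOR c = F XOR T = T
N8 = N3 NOR N4 = T NOR F = F

N3 = T, N5 = T, N8 = F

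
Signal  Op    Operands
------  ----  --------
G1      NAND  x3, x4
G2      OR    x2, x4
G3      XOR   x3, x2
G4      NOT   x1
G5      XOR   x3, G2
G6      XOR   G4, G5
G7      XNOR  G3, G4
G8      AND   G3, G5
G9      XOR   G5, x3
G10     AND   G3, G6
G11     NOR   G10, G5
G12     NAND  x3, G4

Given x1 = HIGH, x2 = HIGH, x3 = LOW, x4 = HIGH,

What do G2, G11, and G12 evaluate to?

G2 = HIGH, G11 = LOW, G12 = HIGH

G2 = x2 OR x4 = HIGH OR HIGH = HIGH
G3 = x3 XOR x2 = LOW XOR HIGH = HIGH
G4 = NOT x1 = NOT HIGH = LOW
G5 = x3 XOR G2 = LOW XOR HIGH = HIGH
G6 = G4 XOR G5 = LOW XOR HIGH = HIGH
G10 = G3 AND G6 = HIGH AND HIGH = HIGH
G11 = G10 NOR G5 = HIGH NOR HIGH = LOW
G12 = x3 NAND G4 = LOW NAND LOW = HIGH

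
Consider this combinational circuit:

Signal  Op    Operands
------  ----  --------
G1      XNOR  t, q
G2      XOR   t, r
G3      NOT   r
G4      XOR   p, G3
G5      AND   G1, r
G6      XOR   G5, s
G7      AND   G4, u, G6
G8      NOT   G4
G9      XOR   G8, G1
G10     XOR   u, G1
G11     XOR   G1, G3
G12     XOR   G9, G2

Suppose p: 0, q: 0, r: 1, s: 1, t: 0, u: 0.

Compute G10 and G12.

G10 = 1, G12 = 1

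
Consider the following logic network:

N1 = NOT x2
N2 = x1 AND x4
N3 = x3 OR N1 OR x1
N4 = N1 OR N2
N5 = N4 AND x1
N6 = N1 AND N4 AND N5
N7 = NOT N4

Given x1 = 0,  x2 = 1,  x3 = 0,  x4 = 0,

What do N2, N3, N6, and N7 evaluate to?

N2 = 0; N3 = 0; N6 = 0; N7 = 1

N1 = NOT x2 = NOT 1 = 0
N2 = x1 AND x4 = 0 AND 0 = 0
N3 = x3 OR N1 OR x1 = 0 OR 0 OR 0 = 0
N4 = N1 OR N2 = 0 OR 0 = 0
N5 = N4 AND x1 = 0 AND 0 = 0
N6 = N1 AND N4 AND N5 = 0 AND 0 AND 0 = 0
N7 = NOT N4 = NOT 0 = 1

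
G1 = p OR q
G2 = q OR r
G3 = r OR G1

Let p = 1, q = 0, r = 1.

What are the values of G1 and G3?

G1 = p OR q = 1 OR 0 = 1
G3 = r OR G1 = 1 OR 1 = 1

G1 = 1, G3 = 1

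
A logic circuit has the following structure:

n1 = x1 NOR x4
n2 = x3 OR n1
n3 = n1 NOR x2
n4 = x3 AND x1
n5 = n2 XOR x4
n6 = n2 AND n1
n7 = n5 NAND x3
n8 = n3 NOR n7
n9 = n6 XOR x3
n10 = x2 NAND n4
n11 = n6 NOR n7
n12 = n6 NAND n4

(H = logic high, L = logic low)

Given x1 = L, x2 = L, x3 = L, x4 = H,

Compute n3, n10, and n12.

n1 = x1 NOR x4 = L NOR H = L
n2 = x3 OR n1 = L OR L = L
n3 = n1 NOR x2 = L NOR L = H
n4 = x3 AND x1 = L AND L = L
n6 = n2 AND n1 = L AND L = L
n10 = x2 NAND n4 = L NAND L = H
n12 = n6 NAND n4 = L NAND L = H

n3 = H, n10 = H, n12 = H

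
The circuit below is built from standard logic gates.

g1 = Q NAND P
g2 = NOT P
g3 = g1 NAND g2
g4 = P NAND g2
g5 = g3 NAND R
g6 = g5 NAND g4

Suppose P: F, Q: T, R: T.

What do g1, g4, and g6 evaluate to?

g1 = T; g4 = T; g6 = F

g1 = Q NAND P = T NAND F = T
g2 = NOT P = NOT F = T
g3 = g1 NAND g2 = T NAND T = F
g4 = P NAND g2 = F NAND T = T
g5 = g3 NAND R = F NAND T = T
g6 = g5 NAND g4 = T NAND T = F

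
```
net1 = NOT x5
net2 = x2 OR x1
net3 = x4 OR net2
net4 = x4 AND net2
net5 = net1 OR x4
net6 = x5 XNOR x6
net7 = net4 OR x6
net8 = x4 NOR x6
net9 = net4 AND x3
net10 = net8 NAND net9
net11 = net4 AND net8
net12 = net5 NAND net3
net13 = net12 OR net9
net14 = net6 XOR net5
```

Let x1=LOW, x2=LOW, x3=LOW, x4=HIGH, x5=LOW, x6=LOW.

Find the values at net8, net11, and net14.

net1 = NOT x5 = NOT LOW = HIGH
net2 = x2 OR x1 = LOW OR LOW = LOW
net4 = x4 AND net2 = HIGH AND LOW = LOW
net5 = net1 OR x4 = HIGH OR HIGH = HIGH
net6 = x5 XNOR x6 = LOW XNOR LOW = HIGH
net8 = x4 NOR x6 = HIGH NOR LOW = LOW
net11 = net4 AND net8 = LOW AND LOW = LOW
net14 = net6 XOR net5 = HIGH XOR HIGH = LOW

net8 = LOW, net11 = LOW, net14 = LOW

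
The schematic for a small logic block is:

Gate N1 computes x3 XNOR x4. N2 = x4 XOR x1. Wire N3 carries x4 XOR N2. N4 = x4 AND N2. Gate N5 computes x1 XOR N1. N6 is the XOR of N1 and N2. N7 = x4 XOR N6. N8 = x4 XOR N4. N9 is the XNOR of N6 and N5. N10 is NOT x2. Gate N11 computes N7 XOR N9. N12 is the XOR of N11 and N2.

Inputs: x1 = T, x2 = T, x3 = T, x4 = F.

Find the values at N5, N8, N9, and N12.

N5 = T; N8 = F; N9 = T; N12 = T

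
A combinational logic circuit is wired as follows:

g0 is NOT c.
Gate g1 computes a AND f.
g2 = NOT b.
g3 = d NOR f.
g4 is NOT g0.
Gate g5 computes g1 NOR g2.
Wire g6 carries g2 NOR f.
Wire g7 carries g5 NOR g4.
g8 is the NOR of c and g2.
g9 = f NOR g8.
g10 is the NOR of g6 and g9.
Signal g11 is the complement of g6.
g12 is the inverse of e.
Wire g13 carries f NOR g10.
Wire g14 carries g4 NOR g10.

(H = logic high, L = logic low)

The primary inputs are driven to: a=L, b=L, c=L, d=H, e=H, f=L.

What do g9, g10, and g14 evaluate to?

g0 = NOT c = NOT L = H
g2 = NOT b = NOT L = H
g4 = NOT g0 = NOT H = L
g6 = g2 NOR f = H NOR L = L
g8 = c NOR g2 = L NOR H = L
g9 = f NOR g8 = L NOR L = H
g10 = g6 NOR g9 = L NOR H = L
g14 = g4 NOR g10 = L NOR L = H

g9 = H; g10 = L; g14 = H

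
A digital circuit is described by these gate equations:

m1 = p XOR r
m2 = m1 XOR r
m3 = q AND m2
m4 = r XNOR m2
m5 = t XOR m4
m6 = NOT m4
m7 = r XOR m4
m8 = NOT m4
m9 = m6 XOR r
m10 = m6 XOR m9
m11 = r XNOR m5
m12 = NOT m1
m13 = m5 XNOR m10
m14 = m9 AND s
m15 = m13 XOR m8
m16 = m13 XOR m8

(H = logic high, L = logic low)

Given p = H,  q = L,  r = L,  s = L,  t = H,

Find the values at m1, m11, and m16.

m1 = H  m11 = L  m16 = H

m1 = p XOR r = H XOR L = H
m2 = m1 XOR r = H XOR L = H
m4 = r XNOR m2 = L XNOR H = L
m5 = t XOR m4 = H XOR L = H
m6 = NOT m4 = NOT L = H
m8 = NOT m4 = NOT L = H
m9 = m6 XOR r = H XOR L = H
m10 = m6 XOR m9 = H XOR H = L
m11 = r XNOR m5 = L XNOR H = L
m13 = m5 XNOR m10 = H XNOR L = L
m16 = m13 XOR m8 = L XOR H = H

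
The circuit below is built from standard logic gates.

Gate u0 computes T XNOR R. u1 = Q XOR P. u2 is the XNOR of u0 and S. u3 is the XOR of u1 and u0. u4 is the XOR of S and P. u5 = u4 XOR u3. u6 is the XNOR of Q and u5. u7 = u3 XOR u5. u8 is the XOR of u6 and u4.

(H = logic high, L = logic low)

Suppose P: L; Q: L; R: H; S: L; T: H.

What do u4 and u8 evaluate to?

u4 = L, u8 = L

u0 = T XNOR R = H XNOR H = H
u1 = Q XOR P = L XOR L = L
u3 = u1 XOR u0 = L XOR H = H
u4 = S XOR P = L XOR L = L
u5 = u4 XOR u3 = L XOR H = H
u6 = Q XNOR u5 = L XNOR H = L
u8 = u6 XOR u4 = L XOR L = L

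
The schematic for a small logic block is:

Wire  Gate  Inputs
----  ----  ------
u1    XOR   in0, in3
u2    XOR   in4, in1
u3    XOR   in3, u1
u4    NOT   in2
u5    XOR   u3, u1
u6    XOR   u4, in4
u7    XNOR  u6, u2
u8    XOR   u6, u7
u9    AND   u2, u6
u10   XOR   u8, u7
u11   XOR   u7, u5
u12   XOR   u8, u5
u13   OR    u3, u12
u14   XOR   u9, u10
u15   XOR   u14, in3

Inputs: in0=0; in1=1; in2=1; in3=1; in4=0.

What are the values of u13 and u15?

u13 = 1  u15 = 1

u1 = in0 XOR in3 = 0 XOR 1 = 1
u2 = in4 XOR in1 = 0 XOR 1 = 1
u3 = in3 XOR u1 = 1 XOR 1 = 0
u4 = NOT in2 = NOT 1 = 0
u5 = u3 XOR u1 = 0 XOR 1 = 1
u6 = u4 XOR in4 = 0 XOR 0 = 0
u7 = u6 XNOR u2 = 0 XNOR 1 = 0
u8 = u6 XOR u7 = 0 XOR 0 = 0
u9 = u2 AND u6 = 1 AND 0 = 0
u10 = u8 XOR u7 = 0 XOR 0 = 0
u12 = u8 XOR u5 = 0 XOR 1 = 1
u13 = u3 OR u12 = 0 OR 1 = 1
u14 = u9 XOR u10 = 0 XOR 0 = 0
u15 = u14 XOR in3 = 0 XOR 1 = 1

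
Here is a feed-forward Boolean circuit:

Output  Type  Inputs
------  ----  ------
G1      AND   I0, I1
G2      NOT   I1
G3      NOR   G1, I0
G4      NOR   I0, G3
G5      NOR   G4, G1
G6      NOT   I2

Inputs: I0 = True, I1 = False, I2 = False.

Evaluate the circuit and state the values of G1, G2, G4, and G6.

G1 = False; G2 = True; G4 = False; G6 = True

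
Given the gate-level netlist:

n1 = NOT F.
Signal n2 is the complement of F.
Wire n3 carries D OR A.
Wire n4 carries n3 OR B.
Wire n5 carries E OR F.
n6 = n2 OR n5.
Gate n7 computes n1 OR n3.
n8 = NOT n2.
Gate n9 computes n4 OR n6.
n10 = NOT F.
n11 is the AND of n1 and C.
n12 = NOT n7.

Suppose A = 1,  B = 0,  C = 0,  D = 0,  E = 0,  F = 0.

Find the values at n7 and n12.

n7 = 1, n12 = 0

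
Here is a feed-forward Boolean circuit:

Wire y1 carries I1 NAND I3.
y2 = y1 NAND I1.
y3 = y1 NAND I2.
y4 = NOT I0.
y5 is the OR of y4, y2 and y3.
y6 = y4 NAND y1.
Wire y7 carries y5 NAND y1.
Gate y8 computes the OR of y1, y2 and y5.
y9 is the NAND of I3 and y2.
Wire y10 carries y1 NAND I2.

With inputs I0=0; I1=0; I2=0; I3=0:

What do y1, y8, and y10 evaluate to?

y1 = 1, y8 = 1, y10 = 1

y1 = I1 NAND I3 = 0 NAND 0 = 1
y2 = y1 NAND I1 = 1 NAND 0 = 1
y3 = y1 NAND I2 = 1 NAND 0 = 1
y4 = NOT I0 = NOT 0 = 1
y5 = y4 OR y2 OR y3 = 1 OR 1 OR 1 = 1
y8 = y1 OR y2 OR y5 = 1 OR 1 OR 1 = 1
y10 = y1 NAND I2 = 1 NAND 0 = 1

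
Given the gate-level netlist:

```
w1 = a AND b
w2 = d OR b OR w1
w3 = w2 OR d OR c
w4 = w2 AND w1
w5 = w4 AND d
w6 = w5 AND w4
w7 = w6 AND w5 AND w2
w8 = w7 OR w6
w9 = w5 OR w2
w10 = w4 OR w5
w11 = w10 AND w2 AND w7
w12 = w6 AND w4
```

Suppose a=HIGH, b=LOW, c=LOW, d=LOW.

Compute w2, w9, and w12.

w2 = LOW, w9 = LOW, w12 = LOW

w1 = a AND b = HIGH AND LOW = LOW
w2 = d OR b OR w1 = LOW OR LOW OR LOW = LOW
w4 = w2 AND w1 = LOW AND LOW = LOW
w5 = w4 AND d = LOW AND LOW = LOW
w6 = w5 AND w4 = LOW AND LOW = LOW
w9 = w5 OR w2 = LOW OR LOW = LOW
w12 = w6 AND w4 = LOW AND LOW = LOW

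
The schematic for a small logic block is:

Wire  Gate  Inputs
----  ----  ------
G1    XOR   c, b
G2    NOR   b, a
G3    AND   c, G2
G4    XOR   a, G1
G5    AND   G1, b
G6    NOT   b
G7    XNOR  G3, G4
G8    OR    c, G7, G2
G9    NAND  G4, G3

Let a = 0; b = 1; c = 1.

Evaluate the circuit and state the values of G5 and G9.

G1 = c XOR b = 1 XOR 1 = 0
G2 = b NOR a = 1 NOR 0 = 0
G3 = c AND G2 = 1 AND 0 = 0
G4 = a XOR G1 = 0 XOR 0 = 0
G5 = G1 AND b = 0 AND 1 = 0
G9 = G4 NAND G3 = 0 NAND 0 = 1

G5 = 0, G9 = 1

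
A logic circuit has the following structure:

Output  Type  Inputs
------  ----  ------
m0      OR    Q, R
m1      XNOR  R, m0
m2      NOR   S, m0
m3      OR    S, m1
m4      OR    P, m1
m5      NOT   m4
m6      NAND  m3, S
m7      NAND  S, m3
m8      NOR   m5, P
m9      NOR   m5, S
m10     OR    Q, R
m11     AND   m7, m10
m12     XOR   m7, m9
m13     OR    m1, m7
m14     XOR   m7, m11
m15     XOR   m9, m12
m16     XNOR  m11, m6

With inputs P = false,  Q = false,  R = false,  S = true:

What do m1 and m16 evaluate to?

m0 = Q OR R = false OR false = false
m1 = R XNOR m0 = false XNOR false = true
m3 = S OR m1 = true OR true = true
m6 = m3 NAND S = true NAND true = false
m7 = S NAND m3 = true NAND true = false
m10 = Q OR R = false OR false = false
m11 = m7 AND m10 = false AND false = false
m16 = m11 XNOR m6 = false XNOR false = true

m1 = true; m16 = true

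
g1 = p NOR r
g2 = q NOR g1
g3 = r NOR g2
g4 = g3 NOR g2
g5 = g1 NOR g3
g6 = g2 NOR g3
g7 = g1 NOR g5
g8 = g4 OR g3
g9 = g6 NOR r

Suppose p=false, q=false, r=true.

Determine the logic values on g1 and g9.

g1 = false  g9 = false

g1 = p NOR r = false NOR true = false
g2 = q NOR g1 = false NOR false = true
g3 = r NOR g2 = true NOR true = false
g6 = g2 NOR g3 = true NOR false = false
g9 = g6 NOR r = false NOR true = false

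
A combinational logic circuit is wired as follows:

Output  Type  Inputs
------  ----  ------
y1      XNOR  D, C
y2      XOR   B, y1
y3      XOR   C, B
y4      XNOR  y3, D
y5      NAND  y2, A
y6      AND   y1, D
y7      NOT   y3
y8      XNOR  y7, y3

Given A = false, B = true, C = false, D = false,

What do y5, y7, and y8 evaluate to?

y1 = D XNOR C = false XNOR false = true
y2 = B XOR y1 = true XOR true = false
y3 = C XOR B = false XOR true = true
y5 = y2 NAND A = false NAND false = true
y7 = NOT y3 = NOT true = false
y8 = y7 XNOR y3 = false XNOR true = false

y5 = true, y7 = false, y8 = false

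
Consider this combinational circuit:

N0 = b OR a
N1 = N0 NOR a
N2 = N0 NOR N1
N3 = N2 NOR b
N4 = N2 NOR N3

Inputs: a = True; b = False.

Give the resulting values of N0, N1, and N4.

N0 = b OR a = False OR True = True
N1 = N0 NOR a = True NOR True = False
N2 = N0 NOR N1 = True NOR False = False
N3 = N2 NOR b = False NOR False = True
N4 = N2 NOR N3 = False NOR True = False

N0 = True; N1 = False; N4 = False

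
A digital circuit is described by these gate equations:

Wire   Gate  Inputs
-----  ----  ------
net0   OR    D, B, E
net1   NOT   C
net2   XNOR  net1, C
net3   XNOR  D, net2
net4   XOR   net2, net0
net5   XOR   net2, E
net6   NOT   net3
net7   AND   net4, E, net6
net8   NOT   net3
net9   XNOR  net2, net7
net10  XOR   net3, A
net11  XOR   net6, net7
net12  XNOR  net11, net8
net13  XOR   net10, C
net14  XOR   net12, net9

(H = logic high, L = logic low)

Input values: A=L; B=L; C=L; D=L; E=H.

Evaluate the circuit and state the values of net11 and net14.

net0 = D OR B OR E = L OR L OR H = H
net1 = NOT C = NOT L = H
net2 = net1 XNOR C = H XNOR L = L
net3 = D XNOR net2 = L XNOR L = H
net4 = net2 XOR net0 = L XOR H = H
net6 = NOT net3 = NOT H = L
net7 = net4 AND E AND net6 = H AND H AND L = L
net8 = NOT net3 = NOT H = L
net9 = net2 XNOR net7 = L XNOR L = H
net11 = net6 XOR net7 = L XOR L = L
net12 = net11 XNOR net8 = L XNOR L = H
net14 = net12 XOR net9 = H XOR H = L

net11 = L; net14 = L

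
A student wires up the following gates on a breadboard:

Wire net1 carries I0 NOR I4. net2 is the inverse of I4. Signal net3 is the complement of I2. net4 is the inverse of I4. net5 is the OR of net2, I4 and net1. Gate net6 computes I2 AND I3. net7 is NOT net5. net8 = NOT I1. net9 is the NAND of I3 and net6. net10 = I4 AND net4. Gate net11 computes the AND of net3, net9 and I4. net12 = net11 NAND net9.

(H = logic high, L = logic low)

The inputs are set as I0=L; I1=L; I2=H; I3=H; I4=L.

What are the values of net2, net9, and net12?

net2 = NOT I4 = NOT L = H
net3 = NOT I2 = NOT H = L
net6 = I2 AND I3 = H AND H = H
net9 = I3 NAND net6 = H NAND H = L
net11 = net3 AND net9 AND I4 = L AND L AND L = L
net12 = net11 NAND net9 = L NAND L = H

net2 = H, net9 = L, net12 = H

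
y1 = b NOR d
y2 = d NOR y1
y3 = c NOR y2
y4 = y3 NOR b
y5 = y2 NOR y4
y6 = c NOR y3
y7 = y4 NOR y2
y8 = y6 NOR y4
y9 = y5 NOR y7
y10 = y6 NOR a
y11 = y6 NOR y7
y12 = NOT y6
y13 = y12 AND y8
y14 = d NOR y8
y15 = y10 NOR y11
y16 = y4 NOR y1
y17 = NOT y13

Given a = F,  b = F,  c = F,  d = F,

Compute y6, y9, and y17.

y6 = F, y9 = F, y17 = F

y1 = b NOR d = F NOR F = T
y2 = d NOR y1 = F NOR T = F
y3 = c NOR y2 = F NOR F = T
y4 = y3 NOR b = T NOR F = F
y5 = y2 NOR y4 = F NOR F = T
y6 = c NOR y3 = F NOR T = F
y7 = y4 NOR y2 = F NOR F = T
y8 = y6 NOR y4 = F NOR F = T
y9 = y5 NOR y7 = T NOR T = F
y12 = NOT y6 = NOT F = T
y13 = y12 AND y8 = T AND T = T
y17 = NOT y13 = NOT T = F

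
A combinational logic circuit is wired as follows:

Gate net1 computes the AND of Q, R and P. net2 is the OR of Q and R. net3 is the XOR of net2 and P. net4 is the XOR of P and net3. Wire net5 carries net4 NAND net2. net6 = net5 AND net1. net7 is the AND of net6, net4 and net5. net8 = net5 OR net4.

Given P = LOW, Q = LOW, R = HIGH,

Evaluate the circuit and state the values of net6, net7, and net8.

net6 = LOW; net7 = LOW; net8 = HIGH

net1 = Q AND R AND P = LOW AND HIGH AND LOW = LOW
net2 = Q OR R = LOW OR HIGH = HIGH
net3 = net2 XOR P = HIGH XOR LOW = HIGH
net4 = P XOR net3 = LOW XOR HIGH = HIGH
net5 = net4 NAND net2 = HIGH NAND HIGH = LOW
net6 = net5 AND net1 = LOW AND LOW = LOW
net7 = net6 AND net4 AND net5 = LOW AND HIGH AND LOW = LOW
net8 = net5 OR net4 = LOW OR HIGH = HIGH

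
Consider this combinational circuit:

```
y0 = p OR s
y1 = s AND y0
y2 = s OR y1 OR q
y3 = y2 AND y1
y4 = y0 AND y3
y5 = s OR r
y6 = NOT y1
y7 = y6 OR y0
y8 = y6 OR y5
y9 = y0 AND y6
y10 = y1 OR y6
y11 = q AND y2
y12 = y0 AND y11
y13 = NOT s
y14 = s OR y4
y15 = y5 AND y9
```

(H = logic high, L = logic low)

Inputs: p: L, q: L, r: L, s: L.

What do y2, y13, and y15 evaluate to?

y0 = p OR s = L OR L = L
y1 = s AND y0 = L AND L = L
y2 = s OR y1 OR q = L OR L OR L = L
y5 = s OR r = L OR L = L
y6 = NOT y1 = NOT L = H
y9 = y0 AND y6 = L AND H = L
y13 = NOT s = NOT L = H
y15 = y5 AND y9 = L AND L = L

y2 = L, y13 = H, y15 = L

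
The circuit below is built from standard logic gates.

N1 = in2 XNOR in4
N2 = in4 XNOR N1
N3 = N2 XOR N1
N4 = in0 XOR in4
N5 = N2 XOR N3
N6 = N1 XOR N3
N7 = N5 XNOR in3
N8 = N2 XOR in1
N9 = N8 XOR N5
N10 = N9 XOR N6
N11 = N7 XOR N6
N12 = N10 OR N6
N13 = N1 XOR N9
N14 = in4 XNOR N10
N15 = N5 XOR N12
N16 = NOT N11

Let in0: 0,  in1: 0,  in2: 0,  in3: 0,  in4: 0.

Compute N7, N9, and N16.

N1 = in2 XNOR in4 = 0 XNOR 0 = 1
N2 = in4 XNOR N1 = 0 XNOR 1 = 0
N3 = N2 XOR N1 = 0 XOR 1 = 1
N5 = N2 XOR N3 = 0 XOR 1 = 1
N6 = N1 XOR N3 = 1 XOR 1 = 0
N7 = N5 XNOR in3 = 1 XNOR 0 = 0
N8 = N2 XOR in1 = 0 XOR 0 = 0
N9 = N8 XOR N5 = 0 XOR 1 = 1
N11 = N7 XOR N6 = 0 XOR 0 = 0
N16 = NOT N11 = NOT 0 = 1

N7 = 0, N9 = 1, N16 = 1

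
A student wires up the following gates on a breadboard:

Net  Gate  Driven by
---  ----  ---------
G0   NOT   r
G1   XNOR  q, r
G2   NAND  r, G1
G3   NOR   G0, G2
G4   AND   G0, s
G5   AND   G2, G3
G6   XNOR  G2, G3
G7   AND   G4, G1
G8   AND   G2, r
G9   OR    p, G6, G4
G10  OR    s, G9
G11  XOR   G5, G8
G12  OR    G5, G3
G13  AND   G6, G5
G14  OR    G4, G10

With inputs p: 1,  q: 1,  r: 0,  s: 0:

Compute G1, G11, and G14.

G1 = 0, G11 = 0, G14 = 1

G0 = NOT r = NOT 0 = 1
G1 = q XNOR r = 1 XNOR 0 = 0
G2 = r NAND G1 = 0 NAND 0 = 1
G3 = G0 NOR G2 = 1 NOR 1 = 0
G4 = G0 AND s = 1 AND 0 = 0
G5 = G2 AND G3 = 1 AND 0 = 0
G6 = G2 XNOR G3 = 1 XNOR 0 = 0
G8 = G2 AND r = 1 AND 0 = 0
G9 = p OR G6 OR G4 = 1 OR 0 OR 0 = 1
G10 = s OR G9 = 0 OR 1 = 1
G11 = G5 XOR G8 = 0 XOR 0 = 0
G14 = G4 OR G10 = 0 OR 1 = 1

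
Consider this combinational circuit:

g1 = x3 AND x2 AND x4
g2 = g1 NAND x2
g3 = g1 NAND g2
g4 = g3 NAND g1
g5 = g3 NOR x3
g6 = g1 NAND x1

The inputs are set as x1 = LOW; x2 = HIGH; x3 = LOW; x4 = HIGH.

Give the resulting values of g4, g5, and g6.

g1 = x3 AND x2 AND x4 = LOW AND HIGH AND HIGH = LOW
g2 = g1 NAND x2 = LOW NAND HIGH = HIGH
g3 = g1 NAND g2 = LOW NAND HIGH = HIGH
g4 = g3 NAND g1 = HIGH NAND LOW = HIGH
g5 = g3 NOR x3 = HIGH NOR LOW = LOW
g6 = g1 NAND x1 = LOW NAND LOW = HIGH

g4 = HIGH, g5 = LOW, g6 = HIGH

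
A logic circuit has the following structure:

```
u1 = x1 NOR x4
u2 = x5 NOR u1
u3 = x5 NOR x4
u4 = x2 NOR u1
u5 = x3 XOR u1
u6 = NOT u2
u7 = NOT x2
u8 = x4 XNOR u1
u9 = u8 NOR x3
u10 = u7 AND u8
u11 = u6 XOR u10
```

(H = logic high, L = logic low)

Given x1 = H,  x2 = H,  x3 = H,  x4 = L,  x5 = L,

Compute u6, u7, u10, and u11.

u1 = x1 NOR x4 = H NOR L = L
u2 = x5 NOR u1 = L NOR L = H
u6 = NOT u2 = NOT H = L
u7 = NOT x2 = NOT H = L
u8 = x4 XNOR u1 = L XNOR L = H
u10 = u7 AND u8 = L AND H = L
u11 = u6 XOR u10 = L XOR L = L

u6 = L, u7 = L, u10 = L, u11 = L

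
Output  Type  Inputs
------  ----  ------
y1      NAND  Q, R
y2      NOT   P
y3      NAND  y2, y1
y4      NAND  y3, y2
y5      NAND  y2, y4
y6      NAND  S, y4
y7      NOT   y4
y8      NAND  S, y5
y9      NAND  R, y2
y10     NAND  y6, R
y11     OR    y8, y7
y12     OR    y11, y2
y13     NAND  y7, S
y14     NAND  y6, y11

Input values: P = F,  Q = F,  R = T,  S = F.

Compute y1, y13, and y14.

y1 = T, y13 = T, y14 = F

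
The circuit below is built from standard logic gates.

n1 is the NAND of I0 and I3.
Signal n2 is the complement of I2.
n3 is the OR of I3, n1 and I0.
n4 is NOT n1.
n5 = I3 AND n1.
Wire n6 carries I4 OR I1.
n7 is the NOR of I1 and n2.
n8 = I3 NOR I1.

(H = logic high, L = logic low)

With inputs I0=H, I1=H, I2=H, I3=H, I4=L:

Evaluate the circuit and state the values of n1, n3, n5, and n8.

n1 = L  n3 = H  n5 = L  n8 = L

n1 = I0 NAND I3 = H NAND H = L
n3 = I3 OR n1 OR I0 = H OR L OR H = H
n5 = I3 AND n1 = H AND L = L
n8 = I3 NOR I1 = H NOR H = L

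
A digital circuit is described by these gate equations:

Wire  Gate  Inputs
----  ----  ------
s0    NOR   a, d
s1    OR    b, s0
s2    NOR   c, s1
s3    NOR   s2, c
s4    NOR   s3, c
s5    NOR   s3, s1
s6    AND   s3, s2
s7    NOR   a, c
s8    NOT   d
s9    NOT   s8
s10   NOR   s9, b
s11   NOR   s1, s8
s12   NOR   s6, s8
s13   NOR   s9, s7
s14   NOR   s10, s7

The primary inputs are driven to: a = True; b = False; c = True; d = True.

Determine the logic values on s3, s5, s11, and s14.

s0 = a NOR d = True NOR True = False
s1 = b OR s0 = False OR False = False
s2 = c NOR s1 = True NOR False = False
s3 = s2 NOR c = False NOR True = False
s5 = s3 NOR s1 = False NOR False = True
s7 = a NOR c = True NOR True = False
s8 = NOT d = NOT True = False
s9 = NOT s8 = NOT False = True
s10 = s9 NOR b = True NOR False = False
s11 = s1 NOR s8 = False NOR False = True
s14 = s10 NOR s7 = False NOR False = True

s3 = False, s5 = True, s11 = True, s14 = True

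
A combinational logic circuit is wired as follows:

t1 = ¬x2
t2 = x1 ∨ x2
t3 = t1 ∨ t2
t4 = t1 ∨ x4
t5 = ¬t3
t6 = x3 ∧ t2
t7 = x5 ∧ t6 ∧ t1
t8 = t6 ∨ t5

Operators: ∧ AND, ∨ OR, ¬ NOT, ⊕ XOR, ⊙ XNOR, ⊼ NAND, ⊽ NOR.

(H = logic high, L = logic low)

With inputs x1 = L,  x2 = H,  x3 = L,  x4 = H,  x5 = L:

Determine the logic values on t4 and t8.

t4 = H, t8 = L

t1 = NOT x2 = NOT H = L
t2 = x1 OR x2 = L OR H = H
t3 = t1 OR t2 = L OR H = H
t4 = t1 OR x4 = L OR H = H
t5 = NOT t3 = NOT H = L
t6 = x3 AND t2 = L AND H = L
t8 = t6 OR t5 = L OR L = L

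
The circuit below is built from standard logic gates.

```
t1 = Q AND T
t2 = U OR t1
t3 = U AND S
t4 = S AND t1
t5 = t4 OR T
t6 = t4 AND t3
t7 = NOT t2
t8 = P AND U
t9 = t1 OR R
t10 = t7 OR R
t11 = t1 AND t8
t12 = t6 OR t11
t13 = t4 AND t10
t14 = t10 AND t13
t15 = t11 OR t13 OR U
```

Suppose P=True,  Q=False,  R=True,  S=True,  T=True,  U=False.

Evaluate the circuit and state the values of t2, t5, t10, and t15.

t2 = False; t5 = True; t10 = True; t15 = False

t1 = Q AND T = False AND True = False
t2 = U OR t1 = False OR False = False
t4 = S AND t1 = True AND False = False
t5 = t4 OR T = False OR True = True
t7 = NOT t2 = NOT False = True
t8 = P AND U = True AND False = False
t10 = t7 OR R = True OR True = True
t11 = t1 AND t8 = False AND False = False
t13 = t4 AND t10 = False AND True = False
t15 = t11 OR t13 OR U = False OR False OR False = False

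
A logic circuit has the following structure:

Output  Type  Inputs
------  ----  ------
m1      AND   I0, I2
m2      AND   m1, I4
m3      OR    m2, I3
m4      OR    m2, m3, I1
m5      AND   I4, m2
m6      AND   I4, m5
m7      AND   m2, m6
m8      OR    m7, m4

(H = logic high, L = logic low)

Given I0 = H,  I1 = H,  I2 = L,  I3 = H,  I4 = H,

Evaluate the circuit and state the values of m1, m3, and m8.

m1 = I0 AND I2 = H AND L = L
m2 = m1 AND I4 = L AND H = L
m3 = m2 OR I3 = L OR H = H
m4 = m2 OR m3 OR I1 = L OR H OR H = H
m5 = I4 AND m2 = H AND L = L
m6 = I4 AND m5 = H AND L = L
m7 = m2 AND m6 = L AND L = L
m8 = m7 OR m4 = L OR H = H

m1 = L  m3 = H  m8 = H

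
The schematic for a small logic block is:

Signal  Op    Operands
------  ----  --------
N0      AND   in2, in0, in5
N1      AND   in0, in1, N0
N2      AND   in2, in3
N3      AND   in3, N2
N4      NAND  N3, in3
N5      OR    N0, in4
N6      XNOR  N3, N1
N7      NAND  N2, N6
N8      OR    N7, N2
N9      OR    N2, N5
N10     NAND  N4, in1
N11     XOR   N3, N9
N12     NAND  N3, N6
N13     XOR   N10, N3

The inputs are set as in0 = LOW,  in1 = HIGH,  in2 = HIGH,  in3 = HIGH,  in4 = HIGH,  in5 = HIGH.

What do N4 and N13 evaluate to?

N2 = in2 AND in3 = HIGH AND HIGH = HIGH
N3 = in3 AND N2 = HIGH AND HIGH = HIGH
N4 = N3 NAND in3 = HIGH NAND HIGH = LOW
N10 = N4 NAND in1 = LOW NAND HIGH = HIGH
N13 = N10 XOR N3 = HIGH XOR HIGH = LOW

N4 = LOW, N13 = LOW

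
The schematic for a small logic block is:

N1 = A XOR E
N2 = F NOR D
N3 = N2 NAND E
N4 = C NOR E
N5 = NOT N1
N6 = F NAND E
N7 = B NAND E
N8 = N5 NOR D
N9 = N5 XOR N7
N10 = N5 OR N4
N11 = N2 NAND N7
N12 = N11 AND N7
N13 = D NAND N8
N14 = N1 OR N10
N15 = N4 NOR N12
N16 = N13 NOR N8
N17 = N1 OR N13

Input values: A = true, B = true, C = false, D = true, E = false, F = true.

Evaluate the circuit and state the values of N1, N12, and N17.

N1 = A XOR E = true XOR false = true
N2 = F NOR D = true NOR true = false
N5 = NOT N1 = NOT true = false
N7 = B NAND E = true NAND false = true
N8 = N5 NOR D = false NOR true = false
N11 = N2 NAND N7 = false NAND true = true
N12 = N11 AND N7 = true AND true = true
N13 = D NAND N8 = true NAND false = true
N17 = N1 OR N13 = true OR true = true

N1 = true; N12 = true; N17 = true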